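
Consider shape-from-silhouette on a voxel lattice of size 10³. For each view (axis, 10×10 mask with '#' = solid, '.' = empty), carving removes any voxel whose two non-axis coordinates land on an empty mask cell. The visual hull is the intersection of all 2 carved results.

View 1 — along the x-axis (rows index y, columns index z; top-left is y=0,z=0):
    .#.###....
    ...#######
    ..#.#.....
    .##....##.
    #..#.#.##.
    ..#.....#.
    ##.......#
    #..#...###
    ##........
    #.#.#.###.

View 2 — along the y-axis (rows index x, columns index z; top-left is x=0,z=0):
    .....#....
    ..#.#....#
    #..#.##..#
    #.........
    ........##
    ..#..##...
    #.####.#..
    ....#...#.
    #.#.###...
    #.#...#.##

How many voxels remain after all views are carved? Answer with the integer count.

full grid |V| = 1000
carve view 1 (along x, YZ-mask fill 40/100): 400 voxels remain
carve view 2 (along y, XZ-mask fill 33/100): 127 voxels remain

127 voxels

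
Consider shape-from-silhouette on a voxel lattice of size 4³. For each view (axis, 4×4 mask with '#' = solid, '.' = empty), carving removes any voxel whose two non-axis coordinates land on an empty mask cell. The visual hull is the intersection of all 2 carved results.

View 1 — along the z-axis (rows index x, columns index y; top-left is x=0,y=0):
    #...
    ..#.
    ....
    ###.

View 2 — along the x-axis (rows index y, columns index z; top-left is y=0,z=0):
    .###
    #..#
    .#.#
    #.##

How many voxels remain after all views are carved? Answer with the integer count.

initial block: 4^3 = 64
carve view 1 (along z, XY-mask fill 5/16): 20 voxels remain
carve view 2 (along x, YZ-mask fill 10/16): 12 voxels remain

12 voxels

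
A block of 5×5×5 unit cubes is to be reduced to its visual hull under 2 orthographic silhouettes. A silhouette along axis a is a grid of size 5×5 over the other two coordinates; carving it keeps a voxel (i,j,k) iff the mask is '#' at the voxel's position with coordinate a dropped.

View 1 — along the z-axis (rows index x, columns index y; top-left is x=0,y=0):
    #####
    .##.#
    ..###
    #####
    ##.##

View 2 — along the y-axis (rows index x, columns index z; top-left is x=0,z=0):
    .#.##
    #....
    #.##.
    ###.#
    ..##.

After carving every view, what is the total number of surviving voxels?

full grid |V| = 125
step 1: project along z, AND mask (20/25) → |grid| = 100
step 2: project along y, AND mask (13/25) → |grid| = 55

|visual hull| = 55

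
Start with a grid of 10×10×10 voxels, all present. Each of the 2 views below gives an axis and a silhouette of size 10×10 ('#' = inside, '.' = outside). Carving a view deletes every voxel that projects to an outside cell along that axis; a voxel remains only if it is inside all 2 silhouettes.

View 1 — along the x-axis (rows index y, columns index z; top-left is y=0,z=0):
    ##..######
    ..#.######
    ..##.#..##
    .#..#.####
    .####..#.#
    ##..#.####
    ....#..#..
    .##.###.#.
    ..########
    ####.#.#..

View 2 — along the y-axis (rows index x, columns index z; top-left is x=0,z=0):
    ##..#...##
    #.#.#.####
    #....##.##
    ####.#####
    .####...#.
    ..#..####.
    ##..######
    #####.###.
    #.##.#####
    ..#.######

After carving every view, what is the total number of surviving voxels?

start: 10×10×10 = 1000 voxels
  1. axis=0 (YZ plane), |mask|=61  ⇒  voxels=610
  2. axis=1 (XZ plane), |mask|=67  ⇒  voxels=416

voxel count = 416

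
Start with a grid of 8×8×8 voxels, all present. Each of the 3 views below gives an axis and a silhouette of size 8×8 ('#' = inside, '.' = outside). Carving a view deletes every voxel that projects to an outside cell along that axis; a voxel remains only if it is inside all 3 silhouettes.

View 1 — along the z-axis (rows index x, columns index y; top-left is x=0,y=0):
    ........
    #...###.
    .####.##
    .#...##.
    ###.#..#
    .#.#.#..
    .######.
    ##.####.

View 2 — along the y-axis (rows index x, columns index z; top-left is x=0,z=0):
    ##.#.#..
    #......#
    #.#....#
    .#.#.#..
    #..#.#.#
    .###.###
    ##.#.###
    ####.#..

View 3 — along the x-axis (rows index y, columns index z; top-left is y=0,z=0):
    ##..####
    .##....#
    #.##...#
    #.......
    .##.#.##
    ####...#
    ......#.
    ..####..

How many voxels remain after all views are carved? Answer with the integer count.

|visual hull| = 60

full grid |V| = 512
[1] z-view keeps 33 columns → grid now 264
[2] y-view keeps 33 columns → grid now 139
[3] x-view keeps 29 columns → grid now 60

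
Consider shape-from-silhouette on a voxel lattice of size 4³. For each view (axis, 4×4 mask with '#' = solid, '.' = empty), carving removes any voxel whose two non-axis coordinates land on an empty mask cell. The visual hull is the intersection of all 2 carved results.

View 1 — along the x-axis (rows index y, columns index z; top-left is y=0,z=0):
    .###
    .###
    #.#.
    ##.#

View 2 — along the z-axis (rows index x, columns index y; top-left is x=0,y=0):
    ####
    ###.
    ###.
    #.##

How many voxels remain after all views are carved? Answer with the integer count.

|visual hull| = 35

full grid |V| = 64
step 1: project along x, AND mask (11/16) → |grid| = 44
step 2: project along z, AND mask (13/16) → |grid| = 35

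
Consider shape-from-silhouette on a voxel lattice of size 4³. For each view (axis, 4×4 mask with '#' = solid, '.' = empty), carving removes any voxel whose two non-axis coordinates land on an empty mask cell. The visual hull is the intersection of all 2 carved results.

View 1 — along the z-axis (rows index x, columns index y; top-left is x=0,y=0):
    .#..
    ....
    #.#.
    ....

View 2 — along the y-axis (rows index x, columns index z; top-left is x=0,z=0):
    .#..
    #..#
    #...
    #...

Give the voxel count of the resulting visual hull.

3 voxels

before carving: 64 voxels (4×4×4)
step 1: project along z, AND mask (3/16) → |grid| = 12
step 2: project along y, AND mask (5/16) → |grid| = 3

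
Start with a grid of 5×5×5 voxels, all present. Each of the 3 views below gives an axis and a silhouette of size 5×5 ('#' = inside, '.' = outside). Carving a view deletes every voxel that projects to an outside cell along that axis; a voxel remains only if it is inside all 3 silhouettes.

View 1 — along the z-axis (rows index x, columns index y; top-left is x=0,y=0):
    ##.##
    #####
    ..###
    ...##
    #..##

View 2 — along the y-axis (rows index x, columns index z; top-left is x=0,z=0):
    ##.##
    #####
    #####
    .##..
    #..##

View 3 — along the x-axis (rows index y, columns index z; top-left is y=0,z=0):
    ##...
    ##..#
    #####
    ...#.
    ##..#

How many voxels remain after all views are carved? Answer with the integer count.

full grid |V| = 125
carve view 1 (along z, XY-mask fill 17/25): 85 voxels remain
carve view 2 (along y, XZ-mask fill 19/25): 69 voxels remain
carve view 3 (along x, YZ-mask fill 14/25): 37 voxels remain

|visual hull| = 37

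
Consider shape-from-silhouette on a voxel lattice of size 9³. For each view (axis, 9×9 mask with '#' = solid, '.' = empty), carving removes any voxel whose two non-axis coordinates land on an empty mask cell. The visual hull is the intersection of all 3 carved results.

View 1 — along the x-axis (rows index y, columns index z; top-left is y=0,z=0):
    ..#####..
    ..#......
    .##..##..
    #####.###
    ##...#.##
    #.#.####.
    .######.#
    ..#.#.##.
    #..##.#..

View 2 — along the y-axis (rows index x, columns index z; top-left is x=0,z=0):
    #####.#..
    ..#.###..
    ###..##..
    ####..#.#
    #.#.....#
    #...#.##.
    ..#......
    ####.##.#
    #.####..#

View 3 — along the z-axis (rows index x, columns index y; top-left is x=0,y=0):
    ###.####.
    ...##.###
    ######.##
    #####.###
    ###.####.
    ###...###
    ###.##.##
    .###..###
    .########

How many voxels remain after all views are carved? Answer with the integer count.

157 voxels

start: 9×9×9 = 729 voxels
step 1: project along x, AND mask (44/81) → |grid| = 396
step 2: project along y, AND mask (42/81) → |grid| = 218
step 3: project along z, AND mask (62/81) → |grid| = 157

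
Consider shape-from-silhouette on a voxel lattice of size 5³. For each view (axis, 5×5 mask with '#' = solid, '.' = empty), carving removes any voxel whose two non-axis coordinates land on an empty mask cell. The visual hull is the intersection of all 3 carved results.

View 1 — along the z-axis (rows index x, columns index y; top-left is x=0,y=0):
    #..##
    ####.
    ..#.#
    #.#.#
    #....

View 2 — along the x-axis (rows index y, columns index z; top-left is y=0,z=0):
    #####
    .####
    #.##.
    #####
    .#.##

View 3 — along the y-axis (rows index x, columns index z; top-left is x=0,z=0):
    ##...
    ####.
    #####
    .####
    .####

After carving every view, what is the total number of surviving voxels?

start: 5×5×5 = 125 voxels
after view 1 [z-axis, 13 of 25 cells solid] → remaining = 65
after view 2 [x-axis, 20 of 25 cells solid] → remaining = 52
after view 3 [y-axis, 19 of 25 cells solid] → remaining = 38

38 voxels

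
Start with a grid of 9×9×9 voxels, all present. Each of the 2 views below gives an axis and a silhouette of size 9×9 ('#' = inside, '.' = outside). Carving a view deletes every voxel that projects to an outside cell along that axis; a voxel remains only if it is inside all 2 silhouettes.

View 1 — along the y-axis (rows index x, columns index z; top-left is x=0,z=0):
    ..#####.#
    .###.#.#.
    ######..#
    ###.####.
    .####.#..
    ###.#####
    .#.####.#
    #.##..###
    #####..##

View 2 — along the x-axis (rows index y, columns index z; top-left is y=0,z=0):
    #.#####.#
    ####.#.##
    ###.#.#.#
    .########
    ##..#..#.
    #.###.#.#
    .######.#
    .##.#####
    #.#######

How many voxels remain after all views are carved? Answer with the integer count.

before carving: 729 voxels (9×9×9)
carve view 1 (along y, XZ-mask fill 57/81): 513 voxels remain
carve view 2 (along x, YZ-mask fill 60/81): 385 voxels remain

voxel count = 385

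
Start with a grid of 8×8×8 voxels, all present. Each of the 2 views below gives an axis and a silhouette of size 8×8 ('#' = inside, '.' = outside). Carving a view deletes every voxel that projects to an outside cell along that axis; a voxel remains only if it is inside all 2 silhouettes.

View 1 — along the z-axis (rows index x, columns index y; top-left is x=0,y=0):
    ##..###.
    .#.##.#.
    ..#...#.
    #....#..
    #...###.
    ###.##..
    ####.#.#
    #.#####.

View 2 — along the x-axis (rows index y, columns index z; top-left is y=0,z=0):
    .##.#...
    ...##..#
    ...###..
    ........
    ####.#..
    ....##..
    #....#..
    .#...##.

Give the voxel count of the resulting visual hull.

before carving: 512 voxels (8×8×8)
V1 z: intersect with XY mask (34 set) -- 272 left
V2 x: intersect with YZ mask (21 set) -- 92 left

voxel count = 92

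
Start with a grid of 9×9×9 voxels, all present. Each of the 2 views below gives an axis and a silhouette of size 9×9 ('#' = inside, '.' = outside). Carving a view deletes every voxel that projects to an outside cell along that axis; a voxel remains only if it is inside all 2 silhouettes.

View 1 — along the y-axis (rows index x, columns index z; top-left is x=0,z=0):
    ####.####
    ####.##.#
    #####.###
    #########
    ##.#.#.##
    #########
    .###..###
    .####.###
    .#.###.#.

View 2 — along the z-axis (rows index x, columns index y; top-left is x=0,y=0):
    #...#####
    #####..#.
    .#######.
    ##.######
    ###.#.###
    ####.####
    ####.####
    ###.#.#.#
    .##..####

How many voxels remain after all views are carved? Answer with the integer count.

|visual hull| = 452

start: 9×9×9 = 729 voxels
V1 y: intersect with XZ mask (65 set) -- 585 left
V2 z: intersect with XY mask (62 set) -- 452 left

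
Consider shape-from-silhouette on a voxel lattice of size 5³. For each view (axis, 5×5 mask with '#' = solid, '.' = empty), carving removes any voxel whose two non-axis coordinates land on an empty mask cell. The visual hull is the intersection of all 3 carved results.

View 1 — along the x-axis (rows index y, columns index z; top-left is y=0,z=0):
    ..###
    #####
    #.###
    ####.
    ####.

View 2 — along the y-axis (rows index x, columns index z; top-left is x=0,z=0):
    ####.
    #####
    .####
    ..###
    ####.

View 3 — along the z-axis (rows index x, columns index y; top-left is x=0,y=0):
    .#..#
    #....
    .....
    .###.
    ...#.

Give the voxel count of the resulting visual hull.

remaining voxels: 23

start: 5×5×5 = 125 voxels
step 1: project along x, AND mask (20/25) → |grid| = 100
step 2: project along y, AND mask (20/25) → |grid| = 83
step 3: project along z, AND mask (7/25) → |grid| = 23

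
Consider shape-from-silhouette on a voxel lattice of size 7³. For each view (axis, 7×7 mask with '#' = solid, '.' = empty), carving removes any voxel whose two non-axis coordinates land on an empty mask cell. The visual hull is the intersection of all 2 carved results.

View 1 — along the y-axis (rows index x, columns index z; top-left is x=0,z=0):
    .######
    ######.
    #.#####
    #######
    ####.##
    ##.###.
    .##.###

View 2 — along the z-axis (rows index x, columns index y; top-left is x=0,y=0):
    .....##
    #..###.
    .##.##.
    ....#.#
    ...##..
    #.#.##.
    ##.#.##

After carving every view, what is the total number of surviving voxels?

|visual hull| = 131

start: 7×7×7 = 343 voxels
after view 1 [y-axis, 41 of 49 cells solid] → remaining = 287
after view 2 [z-axis, 23 of 49 cells solid] → remaining = 131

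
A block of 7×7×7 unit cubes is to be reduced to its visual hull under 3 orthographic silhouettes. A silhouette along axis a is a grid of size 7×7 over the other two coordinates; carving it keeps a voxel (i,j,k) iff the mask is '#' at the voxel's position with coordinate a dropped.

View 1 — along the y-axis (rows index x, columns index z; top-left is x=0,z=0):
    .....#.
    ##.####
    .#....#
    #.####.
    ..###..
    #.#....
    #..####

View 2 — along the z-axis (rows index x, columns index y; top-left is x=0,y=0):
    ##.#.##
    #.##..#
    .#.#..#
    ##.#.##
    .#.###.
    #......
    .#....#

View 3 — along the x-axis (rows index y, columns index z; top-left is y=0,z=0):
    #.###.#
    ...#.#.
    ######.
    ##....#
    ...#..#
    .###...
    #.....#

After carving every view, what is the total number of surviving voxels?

initial block: 7^3 = 343
after view 1 [y-axis, 24 of 49 cells solid] → remaining = 168
after view 2 [z-axis, 24 of 49 cells solid] → remaining = 84
after view 3 [x-axis, 23 of 49 cells solid] → remaining = 38

remaining voxels: 38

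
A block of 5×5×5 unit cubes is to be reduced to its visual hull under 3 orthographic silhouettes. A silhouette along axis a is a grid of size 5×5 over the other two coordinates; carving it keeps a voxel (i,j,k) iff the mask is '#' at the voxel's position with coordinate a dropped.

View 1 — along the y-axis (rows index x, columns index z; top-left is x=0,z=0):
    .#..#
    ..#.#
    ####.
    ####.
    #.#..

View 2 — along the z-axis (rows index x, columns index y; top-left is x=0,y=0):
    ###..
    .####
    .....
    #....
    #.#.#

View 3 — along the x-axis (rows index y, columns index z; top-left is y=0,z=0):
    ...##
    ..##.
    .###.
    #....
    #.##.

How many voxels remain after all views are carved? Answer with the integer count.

9 voxels

full grid |V| = 125
carve view 1 (along y, XZ-mask fill 14/25): 70 voxels remain
carve view 2 (along z, XY-mask fill 11/25): 24 voxels remain
carve view 3 (along x, YZ-mask fill 11/25): 9 voxels remain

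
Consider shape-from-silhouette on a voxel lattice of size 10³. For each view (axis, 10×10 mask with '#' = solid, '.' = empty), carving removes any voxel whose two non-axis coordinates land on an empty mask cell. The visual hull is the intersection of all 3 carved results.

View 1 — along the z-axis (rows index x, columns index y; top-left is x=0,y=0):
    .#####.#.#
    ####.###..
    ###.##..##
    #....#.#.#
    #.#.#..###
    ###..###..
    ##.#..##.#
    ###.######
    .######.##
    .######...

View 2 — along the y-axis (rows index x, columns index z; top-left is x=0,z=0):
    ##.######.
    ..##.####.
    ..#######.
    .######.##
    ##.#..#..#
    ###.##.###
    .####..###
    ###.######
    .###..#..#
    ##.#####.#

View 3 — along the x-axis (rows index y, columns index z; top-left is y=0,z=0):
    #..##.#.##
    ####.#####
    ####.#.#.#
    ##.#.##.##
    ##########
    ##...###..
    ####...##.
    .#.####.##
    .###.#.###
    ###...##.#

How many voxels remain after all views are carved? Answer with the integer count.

voxel count = 326

before carving: 1000 voxels (10×10×10)
carve view 1 (along z, XY-mask fill 66/100): 660 voxels remain
carve view 2 (along y, XZ-mask fill 71/100): 468 voxels remain
carve view 3 (along x, YZ-mask fill 70/100): 326 voxels remain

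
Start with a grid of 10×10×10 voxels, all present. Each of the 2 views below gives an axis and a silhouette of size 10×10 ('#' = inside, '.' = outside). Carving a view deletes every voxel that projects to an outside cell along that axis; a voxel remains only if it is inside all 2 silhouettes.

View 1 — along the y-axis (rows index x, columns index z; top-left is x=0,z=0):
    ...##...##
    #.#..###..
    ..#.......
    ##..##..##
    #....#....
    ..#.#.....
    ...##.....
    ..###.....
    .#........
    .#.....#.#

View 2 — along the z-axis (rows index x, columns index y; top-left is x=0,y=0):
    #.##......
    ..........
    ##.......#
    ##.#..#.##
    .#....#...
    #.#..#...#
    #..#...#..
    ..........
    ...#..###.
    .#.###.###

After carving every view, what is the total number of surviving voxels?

full grid |V| = 1000
V1 y: intersect with XZ mask (29 set) -- 290 left
V2 z: intersect with XY mask (32 set) -- 94 left

|visual hull| = 94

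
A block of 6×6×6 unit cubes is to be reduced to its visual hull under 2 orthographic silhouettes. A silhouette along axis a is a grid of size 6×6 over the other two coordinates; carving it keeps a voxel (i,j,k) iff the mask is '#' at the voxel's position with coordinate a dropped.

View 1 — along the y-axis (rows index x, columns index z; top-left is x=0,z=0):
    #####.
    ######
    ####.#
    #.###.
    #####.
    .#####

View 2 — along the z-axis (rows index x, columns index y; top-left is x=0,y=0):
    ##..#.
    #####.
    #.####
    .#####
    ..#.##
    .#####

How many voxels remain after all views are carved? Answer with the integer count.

voxel count = 130

before carving: 216 voxels (6×6×6)
carve view 1 (along y, XZ-mask fill 30/36): 180 voxels remain
carve view 2 (along z, XY-mask fill 26/36): 130 voxels remain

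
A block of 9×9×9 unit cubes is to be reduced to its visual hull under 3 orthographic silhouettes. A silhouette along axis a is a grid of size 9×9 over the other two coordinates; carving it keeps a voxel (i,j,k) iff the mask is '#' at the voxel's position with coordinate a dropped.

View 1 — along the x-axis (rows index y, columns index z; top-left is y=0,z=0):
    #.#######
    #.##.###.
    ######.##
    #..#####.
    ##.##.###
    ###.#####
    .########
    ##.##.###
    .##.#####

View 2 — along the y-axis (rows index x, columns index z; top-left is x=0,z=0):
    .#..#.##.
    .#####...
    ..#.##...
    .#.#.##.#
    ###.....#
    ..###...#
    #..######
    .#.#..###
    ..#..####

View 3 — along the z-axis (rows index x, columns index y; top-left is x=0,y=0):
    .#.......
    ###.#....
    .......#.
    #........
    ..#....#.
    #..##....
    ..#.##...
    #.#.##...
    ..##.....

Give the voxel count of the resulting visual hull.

before carving: 729 voxels (9×9×9)
carve view 1 (along x, YZ-mask fill 65/81): 585 voxels remain
carve view 2 (along y, XZ-mask fill 42/81): 302 voxels remain
carve view 3 (along z, XY-mask fill 21/81): 80 voxels remain

80 voxels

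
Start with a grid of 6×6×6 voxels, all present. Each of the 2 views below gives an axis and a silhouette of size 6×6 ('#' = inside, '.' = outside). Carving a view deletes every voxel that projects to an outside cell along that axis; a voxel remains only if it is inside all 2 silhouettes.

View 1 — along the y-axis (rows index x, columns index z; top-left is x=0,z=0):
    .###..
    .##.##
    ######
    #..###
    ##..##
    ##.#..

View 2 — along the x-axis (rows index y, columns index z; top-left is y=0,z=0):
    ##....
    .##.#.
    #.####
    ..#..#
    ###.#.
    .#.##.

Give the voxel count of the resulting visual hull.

voxel count = 76

full grid |V| = 216
[1] y-view keeps 24 columns → grid now 144
[2] x-view keeps 19 columns → grid now 76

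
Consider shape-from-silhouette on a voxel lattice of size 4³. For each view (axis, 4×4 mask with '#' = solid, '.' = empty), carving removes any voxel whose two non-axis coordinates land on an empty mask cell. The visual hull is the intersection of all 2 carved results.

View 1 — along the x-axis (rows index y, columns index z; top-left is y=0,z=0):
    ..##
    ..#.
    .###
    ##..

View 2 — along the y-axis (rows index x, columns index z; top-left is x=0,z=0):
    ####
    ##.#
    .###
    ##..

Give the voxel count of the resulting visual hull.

remaining voxels: 23

start: 4×4×4 = 64 voxels
V1 x: intersect with YZ mask (8 set) -- 32 left
V2 y: intersect with XZ mask (12 set) -- 23 left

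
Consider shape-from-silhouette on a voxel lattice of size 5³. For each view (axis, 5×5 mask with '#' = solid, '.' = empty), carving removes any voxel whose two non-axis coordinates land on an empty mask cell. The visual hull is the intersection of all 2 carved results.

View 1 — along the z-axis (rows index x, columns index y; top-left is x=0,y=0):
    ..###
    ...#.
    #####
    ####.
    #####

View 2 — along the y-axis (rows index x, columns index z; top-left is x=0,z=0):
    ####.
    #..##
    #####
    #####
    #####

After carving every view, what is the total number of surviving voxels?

|visual hull| = 85

initial block: 5^3 = 125
V1 z: intersect with XY mask (18 set) -- 90 left
V2 y: intersect with XZ mask (22 set) -- 85 left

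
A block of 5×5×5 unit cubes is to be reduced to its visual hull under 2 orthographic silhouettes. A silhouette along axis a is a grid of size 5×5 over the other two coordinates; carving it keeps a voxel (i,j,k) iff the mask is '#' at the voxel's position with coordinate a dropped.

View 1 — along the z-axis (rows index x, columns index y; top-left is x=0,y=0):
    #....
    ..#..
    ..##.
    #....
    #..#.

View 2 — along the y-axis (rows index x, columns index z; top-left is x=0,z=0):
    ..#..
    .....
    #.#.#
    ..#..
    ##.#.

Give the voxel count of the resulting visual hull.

before carving: 125 voxels (5×5×5)
step 1: project along z, AND mask (7/25) → |grid| = 35
step 2: project along y, AND mask (8/25) → |grid| = 14

remaining voxels: 14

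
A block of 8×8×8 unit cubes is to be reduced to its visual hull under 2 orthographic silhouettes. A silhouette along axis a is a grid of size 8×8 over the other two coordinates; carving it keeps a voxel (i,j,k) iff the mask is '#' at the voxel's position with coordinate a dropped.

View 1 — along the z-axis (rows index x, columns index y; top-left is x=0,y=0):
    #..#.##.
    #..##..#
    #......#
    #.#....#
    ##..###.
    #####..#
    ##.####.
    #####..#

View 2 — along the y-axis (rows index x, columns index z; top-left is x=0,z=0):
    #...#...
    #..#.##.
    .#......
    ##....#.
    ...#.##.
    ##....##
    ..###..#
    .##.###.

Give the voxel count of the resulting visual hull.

voxel count = 128

start: 8×8×8 = 512 voxels
step 1: project along z, AND mask (36/64) → |grid| = 288
step 2: project along y, AND mask (26/64) → |grid| = 128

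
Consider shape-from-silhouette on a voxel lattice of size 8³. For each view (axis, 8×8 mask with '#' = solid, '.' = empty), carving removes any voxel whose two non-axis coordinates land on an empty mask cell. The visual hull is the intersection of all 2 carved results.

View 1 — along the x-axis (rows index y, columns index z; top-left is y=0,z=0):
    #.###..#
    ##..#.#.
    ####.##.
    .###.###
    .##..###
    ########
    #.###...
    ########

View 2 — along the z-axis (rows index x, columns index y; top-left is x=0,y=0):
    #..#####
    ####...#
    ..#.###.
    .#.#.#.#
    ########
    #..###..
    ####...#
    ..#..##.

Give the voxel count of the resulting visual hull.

full grid |V| = 512
step 1: project along x, AND mask (46/64) → |grid| = 368
step 2: project along z, AND mask (39/64) → |grid| = 231

remaining voxels: 231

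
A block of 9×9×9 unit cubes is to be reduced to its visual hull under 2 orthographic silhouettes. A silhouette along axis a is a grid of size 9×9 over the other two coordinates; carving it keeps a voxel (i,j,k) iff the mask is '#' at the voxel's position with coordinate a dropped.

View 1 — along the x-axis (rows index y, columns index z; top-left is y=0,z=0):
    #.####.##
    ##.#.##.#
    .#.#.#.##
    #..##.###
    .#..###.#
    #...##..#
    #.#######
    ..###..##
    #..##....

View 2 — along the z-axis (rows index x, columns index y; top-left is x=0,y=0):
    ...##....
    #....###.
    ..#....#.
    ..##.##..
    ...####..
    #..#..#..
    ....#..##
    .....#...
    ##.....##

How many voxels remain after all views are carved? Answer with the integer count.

remaining voxels: 150

start: 9×9×9 = 729 voxels
V1 x: intersect with YZ mask (49 set) -- 441 left
V2 z: intersect with XY mask (27 set) -- 150 left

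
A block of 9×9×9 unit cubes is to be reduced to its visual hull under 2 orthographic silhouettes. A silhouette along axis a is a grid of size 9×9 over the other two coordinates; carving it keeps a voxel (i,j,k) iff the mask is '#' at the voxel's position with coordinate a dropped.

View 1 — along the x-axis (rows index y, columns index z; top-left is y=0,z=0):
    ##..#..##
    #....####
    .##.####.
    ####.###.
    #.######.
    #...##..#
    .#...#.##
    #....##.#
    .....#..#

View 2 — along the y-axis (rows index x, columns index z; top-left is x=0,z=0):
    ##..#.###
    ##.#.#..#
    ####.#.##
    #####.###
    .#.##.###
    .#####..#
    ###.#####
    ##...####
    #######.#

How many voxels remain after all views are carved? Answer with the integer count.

voxel count = 297

start: 9×9×9 = 729 voxels
step 1: project along x, AND mask (44/81) → |grid| = 396
step 2: project along y, AND mask (60/81) → |grid| = 297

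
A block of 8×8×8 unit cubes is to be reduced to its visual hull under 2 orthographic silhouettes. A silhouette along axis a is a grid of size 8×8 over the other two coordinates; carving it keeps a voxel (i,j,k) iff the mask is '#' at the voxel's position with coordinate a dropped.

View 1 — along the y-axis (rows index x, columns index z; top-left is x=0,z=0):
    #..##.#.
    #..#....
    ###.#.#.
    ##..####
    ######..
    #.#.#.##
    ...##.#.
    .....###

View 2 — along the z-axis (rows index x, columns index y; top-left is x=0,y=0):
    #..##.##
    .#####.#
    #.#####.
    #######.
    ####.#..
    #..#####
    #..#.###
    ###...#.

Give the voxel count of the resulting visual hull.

191 voxels

full grid |V| = 512
after view 1 [y-axis, 34 of 64 cells solid] → remaining = 272
after view 2 [z-axis, 44 of 64 cells solid] → remaining = 191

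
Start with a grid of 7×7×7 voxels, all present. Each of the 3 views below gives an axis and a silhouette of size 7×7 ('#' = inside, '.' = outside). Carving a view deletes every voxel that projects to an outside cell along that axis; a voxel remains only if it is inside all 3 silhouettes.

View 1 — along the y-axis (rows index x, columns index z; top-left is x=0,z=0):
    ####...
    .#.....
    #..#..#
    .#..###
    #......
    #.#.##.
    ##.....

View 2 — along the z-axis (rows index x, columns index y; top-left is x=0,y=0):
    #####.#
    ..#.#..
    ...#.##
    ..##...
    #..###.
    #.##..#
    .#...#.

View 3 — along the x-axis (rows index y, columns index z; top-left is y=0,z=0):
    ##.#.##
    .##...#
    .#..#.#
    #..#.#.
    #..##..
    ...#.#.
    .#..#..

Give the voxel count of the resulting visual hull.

|visual hull| = 29

initial block: 7^3 = 343
step 1: project along y, AND mask (19/49) → |grid| = 133
step 2: project along z, AND mask (23/49) → |grid| = 67
step 3: project along x, AND mask (21/49) → |grid| = 29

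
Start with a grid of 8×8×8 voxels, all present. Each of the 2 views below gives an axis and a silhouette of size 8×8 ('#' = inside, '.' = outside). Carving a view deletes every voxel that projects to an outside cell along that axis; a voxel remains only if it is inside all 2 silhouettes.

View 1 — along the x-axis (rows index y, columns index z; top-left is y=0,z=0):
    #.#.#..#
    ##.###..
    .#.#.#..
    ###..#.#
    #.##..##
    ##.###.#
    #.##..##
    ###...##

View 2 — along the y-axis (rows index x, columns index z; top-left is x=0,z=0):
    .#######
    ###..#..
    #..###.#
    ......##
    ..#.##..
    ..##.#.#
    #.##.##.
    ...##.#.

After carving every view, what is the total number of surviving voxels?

voxel count = 153

before carving: 512 voxels (8×8×8)
[1] x-view keeps 38 columns → grid now 304
[2] y-view keeps 33 columns → grid now 153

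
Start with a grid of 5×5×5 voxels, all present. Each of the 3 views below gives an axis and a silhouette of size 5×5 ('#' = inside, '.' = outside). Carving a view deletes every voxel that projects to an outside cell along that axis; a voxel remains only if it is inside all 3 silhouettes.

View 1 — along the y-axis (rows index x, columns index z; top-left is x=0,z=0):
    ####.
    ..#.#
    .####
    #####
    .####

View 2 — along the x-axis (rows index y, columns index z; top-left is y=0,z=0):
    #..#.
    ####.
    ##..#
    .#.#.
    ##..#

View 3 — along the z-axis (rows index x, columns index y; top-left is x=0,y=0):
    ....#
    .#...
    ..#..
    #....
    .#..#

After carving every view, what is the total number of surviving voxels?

12 voxels

full grid |V| = 125
  1. axis=1 (XZ plane), |mask|=19  ⇒  voxels=95
  2. axis=0 (YZ plane), |mask|=14  ⇒  voxels=49
  3. axis=2 (XY plane), |mask|=6  ⇒  voxels=12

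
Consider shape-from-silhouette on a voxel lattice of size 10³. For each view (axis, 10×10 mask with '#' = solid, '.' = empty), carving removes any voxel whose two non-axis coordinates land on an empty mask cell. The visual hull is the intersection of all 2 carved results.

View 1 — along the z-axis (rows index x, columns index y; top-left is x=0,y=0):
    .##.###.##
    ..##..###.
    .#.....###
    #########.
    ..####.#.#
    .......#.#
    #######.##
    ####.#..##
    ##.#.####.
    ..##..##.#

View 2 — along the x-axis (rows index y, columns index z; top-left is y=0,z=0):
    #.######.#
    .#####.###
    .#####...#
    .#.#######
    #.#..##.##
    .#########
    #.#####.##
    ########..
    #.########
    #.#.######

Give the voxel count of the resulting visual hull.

before carving: 1000 voxels (10×10×10)
[1] z-view keeps 61 columns → grid now 610
[2] x-view keeps 78 columns → grid now 479

479 voxels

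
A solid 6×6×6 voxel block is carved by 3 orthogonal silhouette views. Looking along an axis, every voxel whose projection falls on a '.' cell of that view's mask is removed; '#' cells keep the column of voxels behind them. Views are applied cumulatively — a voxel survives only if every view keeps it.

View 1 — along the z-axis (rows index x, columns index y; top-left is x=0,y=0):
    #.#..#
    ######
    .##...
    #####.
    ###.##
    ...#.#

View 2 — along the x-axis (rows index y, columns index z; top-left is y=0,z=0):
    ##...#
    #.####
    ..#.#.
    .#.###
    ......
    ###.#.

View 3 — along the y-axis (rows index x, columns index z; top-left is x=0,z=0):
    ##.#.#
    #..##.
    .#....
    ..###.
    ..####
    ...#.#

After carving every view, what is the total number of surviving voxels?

initial block: 6^3 = 216
step 1: project along z, AND mask (23/36) → |grid| = 138
step 2: project along x, AND mask (18/36) → |grid| = 70
step 3: project along y, AND mask (17/36) → |grid| = 32

remaining voxels: 32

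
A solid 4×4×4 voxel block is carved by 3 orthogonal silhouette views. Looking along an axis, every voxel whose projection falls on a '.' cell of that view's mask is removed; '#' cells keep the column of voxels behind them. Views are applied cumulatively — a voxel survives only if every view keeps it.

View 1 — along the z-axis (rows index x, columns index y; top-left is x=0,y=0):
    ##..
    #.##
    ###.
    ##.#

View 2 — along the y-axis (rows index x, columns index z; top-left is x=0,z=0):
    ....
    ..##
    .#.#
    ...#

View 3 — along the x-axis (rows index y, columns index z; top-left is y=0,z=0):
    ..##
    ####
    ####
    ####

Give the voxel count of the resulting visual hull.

initial block: 4^3 = 64
after view 1 [z-axis, 11 of 16 cells solid] → remaining = 44
after view 2 [y-axis, 5 of 16 cells solid] → remaining = 15
after view 3 [x-axis, 14 of 16 cells solid] → remaining = 14

remaining voxels: 14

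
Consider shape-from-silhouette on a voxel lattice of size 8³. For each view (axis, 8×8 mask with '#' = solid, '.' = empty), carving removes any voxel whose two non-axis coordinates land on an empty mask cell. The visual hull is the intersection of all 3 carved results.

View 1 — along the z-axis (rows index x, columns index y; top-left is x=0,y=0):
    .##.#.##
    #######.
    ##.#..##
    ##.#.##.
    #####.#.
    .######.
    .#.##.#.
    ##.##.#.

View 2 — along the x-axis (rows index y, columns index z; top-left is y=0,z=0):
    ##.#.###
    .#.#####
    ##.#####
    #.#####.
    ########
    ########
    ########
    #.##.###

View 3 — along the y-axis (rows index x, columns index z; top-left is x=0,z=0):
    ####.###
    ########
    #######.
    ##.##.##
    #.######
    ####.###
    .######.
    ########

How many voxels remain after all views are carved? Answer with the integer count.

start: 8×8×8 = 512 voxels
step 1: project along z, AND mask (43/64) → |grid| = 344
step 2: project along x, AND mask (55/64) → |grid| = 296
step 3: project along y, AND mask (56/64) → |grid| = 263

|visual hull| = 263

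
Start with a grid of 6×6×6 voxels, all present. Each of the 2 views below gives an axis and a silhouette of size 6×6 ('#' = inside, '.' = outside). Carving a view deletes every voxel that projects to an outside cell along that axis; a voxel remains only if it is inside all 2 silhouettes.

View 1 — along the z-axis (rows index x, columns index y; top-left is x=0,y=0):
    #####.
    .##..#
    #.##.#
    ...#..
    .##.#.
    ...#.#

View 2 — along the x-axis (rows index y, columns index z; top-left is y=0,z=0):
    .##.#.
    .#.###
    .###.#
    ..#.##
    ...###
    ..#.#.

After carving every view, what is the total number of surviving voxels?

initial block: 6^3 = 216
carve view 1 (along z, XY-mask fill 18/36): 108 voxels remain
carve view 2 (along x, YZ-mask fill 19/36): 58 voxels remain

remaining voxels: 58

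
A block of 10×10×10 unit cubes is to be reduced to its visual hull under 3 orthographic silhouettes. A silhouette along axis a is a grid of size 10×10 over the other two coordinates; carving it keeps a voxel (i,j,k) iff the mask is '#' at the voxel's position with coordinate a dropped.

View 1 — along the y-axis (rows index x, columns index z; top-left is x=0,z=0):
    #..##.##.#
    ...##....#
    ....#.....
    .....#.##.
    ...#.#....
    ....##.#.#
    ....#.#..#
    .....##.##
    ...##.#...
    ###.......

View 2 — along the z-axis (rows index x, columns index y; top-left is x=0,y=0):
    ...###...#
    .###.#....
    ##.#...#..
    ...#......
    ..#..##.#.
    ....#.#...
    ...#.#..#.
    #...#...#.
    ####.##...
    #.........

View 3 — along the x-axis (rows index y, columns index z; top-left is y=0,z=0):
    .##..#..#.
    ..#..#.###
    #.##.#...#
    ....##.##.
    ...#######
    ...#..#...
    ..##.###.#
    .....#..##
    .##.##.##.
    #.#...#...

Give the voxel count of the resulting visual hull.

start: 10×10×10 = 1000 voxels
  1. axis=1 (XZ plane), |mask|=32  ⇒  voxels=320
  2. axis=2 (XY plane), |mask|=32  ⇒  voxels=101
  3. axis=0 (YZ plane), |mask|=45  ⇒  voxels=52

52 voxels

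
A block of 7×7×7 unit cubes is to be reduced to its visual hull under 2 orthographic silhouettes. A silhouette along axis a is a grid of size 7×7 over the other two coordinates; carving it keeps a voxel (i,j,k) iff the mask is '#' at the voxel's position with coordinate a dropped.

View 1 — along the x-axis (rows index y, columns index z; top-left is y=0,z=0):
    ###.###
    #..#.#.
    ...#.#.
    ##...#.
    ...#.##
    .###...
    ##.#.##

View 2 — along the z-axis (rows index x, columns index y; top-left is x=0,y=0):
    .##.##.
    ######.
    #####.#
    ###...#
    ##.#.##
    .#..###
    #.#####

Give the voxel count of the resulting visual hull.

initial block: 7^3 = 343
  1. axis=0 (YZ plane), |mask|=25  ⇒  voxels=175
  2. axis=2 (XY plane), |mask|=35  ⇒  voxels=125

voxel count = 125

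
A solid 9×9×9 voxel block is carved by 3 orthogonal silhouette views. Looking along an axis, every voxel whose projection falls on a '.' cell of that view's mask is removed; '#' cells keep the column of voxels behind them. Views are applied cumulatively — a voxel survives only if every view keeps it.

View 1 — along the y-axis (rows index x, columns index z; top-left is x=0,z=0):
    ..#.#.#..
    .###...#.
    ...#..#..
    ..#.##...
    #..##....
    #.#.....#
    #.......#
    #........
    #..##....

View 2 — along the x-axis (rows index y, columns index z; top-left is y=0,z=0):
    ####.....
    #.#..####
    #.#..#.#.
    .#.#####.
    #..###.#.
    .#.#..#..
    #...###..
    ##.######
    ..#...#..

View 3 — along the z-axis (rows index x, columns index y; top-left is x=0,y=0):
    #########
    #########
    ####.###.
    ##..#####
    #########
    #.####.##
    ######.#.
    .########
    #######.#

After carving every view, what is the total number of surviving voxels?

full grid |V| = 729
step 1: project along y, AND mask (24/81) → |grid| = 216
step 2: project along x, AND mask (42/81) → |grid| = 113
step 3: project along z, AND mask (71/81) → |grid| = 98

remaining voxels: 98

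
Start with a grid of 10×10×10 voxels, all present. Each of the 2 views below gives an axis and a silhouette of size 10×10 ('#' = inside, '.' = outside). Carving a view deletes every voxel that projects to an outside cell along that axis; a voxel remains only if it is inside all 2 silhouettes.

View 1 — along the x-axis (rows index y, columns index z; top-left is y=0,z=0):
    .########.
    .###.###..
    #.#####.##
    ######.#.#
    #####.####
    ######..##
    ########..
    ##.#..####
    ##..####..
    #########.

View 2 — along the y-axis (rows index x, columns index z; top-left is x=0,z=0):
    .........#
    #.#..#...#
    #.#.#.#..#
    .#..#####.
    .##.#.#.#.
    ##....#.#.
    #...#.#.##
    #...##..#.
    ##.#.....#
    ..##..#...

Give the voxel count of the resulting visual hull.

initial block: 10^3 = 1000
  1. axis=0 (YZ plane), |mask|=77  ⇒  voxels=770
  2. axis=1 (XZ plane), |mask|=41  ⇒  voxels=309

309 voxels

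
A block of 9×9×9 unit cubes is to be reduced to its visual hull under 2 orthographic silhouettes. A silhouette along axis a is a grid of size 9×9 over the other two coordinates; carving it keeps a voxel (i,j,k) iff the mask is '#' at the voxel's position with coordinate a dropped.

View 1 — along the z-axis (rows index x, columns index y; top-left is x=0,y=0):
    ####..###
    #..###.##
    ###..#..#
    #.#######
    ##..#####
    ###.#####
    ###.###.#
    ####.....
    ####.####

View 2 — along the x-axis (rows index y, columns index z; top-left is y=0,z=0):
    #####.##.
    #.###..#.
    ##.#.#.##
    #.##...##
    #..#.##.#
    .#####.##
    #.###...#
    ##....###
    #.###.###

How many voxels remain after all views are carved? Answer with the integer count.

|visual hull| = 355

initial block: 9^3 = 729
V1 z: intersect with XY mask (60 set) -- 540 left
V2 x: intersect with YZ mask (52 set) -- 355 left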